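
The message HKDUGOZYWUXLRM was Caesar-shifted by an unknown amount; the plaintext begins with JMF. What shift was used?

24

From the crib: H(7)−J(9)=-2≡24, so the shift is 24.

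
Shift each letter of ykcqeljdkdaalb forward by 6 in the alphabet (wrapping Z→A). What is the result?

y(24): 24+6=30≡4 → e
k(10): 10+6=16 → q
c(2): 2+6=8 → i
q(16): 16+6=22 → w
e(4): 4+6=10 → k
l(11): 11+6=17 → r
j(9): 9+6=15 → p
d(3): 3+6=9 → j
k(10): 10+6=16 → q
d(3): 3+6=9 → j
a(0): 0+6=6 → g
a(0): 0+6=6 → g
l(11): 11+6=17 → r
b(1): 1+6=7 → h

eqiwkrpjqjggrh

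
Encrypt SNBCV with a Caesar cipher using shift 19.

S(18): 18+19=37≡11 → L
N(13): 13+19=32≡6 → G
B(1): 1+19=20 → U
C(2): 2+19=21 → V
V(21): 21+19=40≡14 → O

LGUVO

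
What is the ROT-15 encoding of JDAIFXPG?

YSPXUMEV

J(9): 9+15=24 → Y
D(3): 3+15=18 → S
A(0): 0+15=15 → P
I(8): 8+15=23 → X
F(5): 5+15=20 → U
X(23): 23+15=38≡12 → M
P(15): 15+15=30≡4 → E
G(6): 6+15=21 → V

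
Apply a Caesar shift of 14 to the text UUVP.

IIJD

U(20): 20+14=34≡8 → I
U(20): 20+14=34≡8 → I
V(21): 21+14=35≡9 → J
P(15): 15+14=29≡3 → D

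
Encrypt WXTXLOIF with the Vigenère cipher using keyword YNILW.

UKBIHMVN

Repeat the key across the message: YNILWYNI
W(22)+Y(24): 46≡20 → U
X(23)+N(13): 36≡10 → K
T(19)+I(8): 27≡1 → B
X(23)+L(11): 34≡8 → I
L(11)+W(22): 33≡7 → H
O(14)+Y(24): 38≡12 → M
I(8)+N(13): 21 → V
F(5)+I(8): 13 → N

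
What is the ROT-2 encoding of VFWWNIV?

V(21): 21+2=23 → X
F(5): 5+2=7 → H
W(22): 22+2=24 → Y
W(22): 22+2=24 → Y
N(13): 13+2=15 → P
I(8): 8+2=10 → K
V(21): 21+2=23 → X

XHYYPKX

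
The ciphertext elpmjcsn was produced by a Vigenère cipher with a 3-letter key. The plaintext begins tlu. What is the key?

lav

Subtract each crib letter from the matching ciphertext letter (mod 26):
e(4)−t(19)=-15≡11 → l
l(11)−l(11)=0 → a
p(15)−u(20)=-5≡21 → v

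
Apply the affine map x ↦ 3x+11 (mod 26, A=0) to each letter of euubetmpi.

e(4): 3·4+11=23 → x
u(20): 3·20+11=71≡19 → t
u(20): 3·20+11=71≡19 → t
b(1): 3·1+11=14 → o
e(4): 3·4+11=23 → x
t(19): 3·19+11=68≡16 → q
m(12): 3·12+11=47≡21 → v
p(15): 3·15+11=56≡4 → e
i(8): 3·8+11=35≡9 → j

xttoxqvej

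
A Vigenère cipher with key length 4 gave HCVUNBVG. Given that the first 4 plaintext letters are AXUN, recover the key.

HFBH

Subtract each crib letter from the matching ciphertext letter (mod 26):
H(7)−A(0)=7 → H
C(2)−X(23)=-21≡5 → F
V(21)−U(20)=1 → B
U(20)−N(13)=7 → H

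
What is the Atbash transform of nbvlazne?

myeozamv

n(13) → m(12)
b(1) → y(24)
v(21) → e(4)
l(11) → o(14)
a(0) → z(25)
z(25) → a(0)
n(13) → m(12)
e(4) → v(21)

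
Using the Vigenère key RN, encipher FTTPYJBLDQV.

Repeat the key across the message: RNRNRNRNRNR
F(5)+R(17): 22 → W
T(19)+N(13): 32≡6 → G
T(19)+R(17): 36≡10 → K
P(15)+N(13): 28≡2 → C
Y(24)+R(17): 41≡15 → P
J(9)+N(13): 22 → W
B(1)+R(17): 18 → S
L(11)+N(13): 24 → Y
D(3)+R(17): 20 → U
Q(16)+N(13): 29≡3 → D
V(21)+R(17): 38≡12 → M

WGKCPWSYUDM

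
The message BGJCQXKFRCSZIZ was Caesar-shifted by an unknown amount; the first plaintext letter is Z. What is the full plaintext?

ZEHAOVIDPAQXGX

From the crib: B(1)−Z(25)=-24≡2, so the shift is 2.
Subtract 2 from each ciphertext letter:
B(1): 1−2=-1≡25 → Z
G(6): 6−2=4 → E
J(9): 9−2=7 → H
C(2): 2−2=0 → A
Q(16): 16−2=14 → O
X(23): 23−2=21 → V
K(10): 10−2=8 → I
F(5): 5−2=3 → D
R(17): 17−2=15 → P
C(2): 2−2=0 → A
S(18): 18−2=16 → Q
Z(25): 25−2=23 → X
I(8): 8−2=6 → G
Z(25): 25−2=23 → X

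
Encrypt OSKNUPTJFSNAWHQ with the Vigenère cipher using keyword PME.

DEOCGTIVJHZELTU

Repeat the key across the message: PMEPMEPMEPMEPME
O(14)+P(15): 29≡3 → D
S(18)+M(12): 30≡4 → E
K(10)+E(4): 14 → O
N(13)+P(15): 28≡2 → C
U(20)+M(12): 32≡6 → G
P(15)+E(4): 19 → T
T(19)+P(15): 34≡8 → I
J(9)+M(12): 21 → V
F(5)+E(4): 9 → J
S(18)+P(15): 33≡7 → H
N(13)+M(12): 25 → Z
A(0)+E(4): 4 → E
W(22)+P(15): 37≡11 → L
H(7)+M(12): 19 → T
Q(16)+E(4): 20 → U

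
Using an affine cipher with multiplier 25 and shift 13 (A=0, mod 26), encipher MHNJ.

BGAE

M(12): 25·12+13=313≡1 → B
H(7): 25·7+13=188≡6 → G
N(13): 25·13+13=338≡0 → A
J(9): 25·9+13=238≡4 → E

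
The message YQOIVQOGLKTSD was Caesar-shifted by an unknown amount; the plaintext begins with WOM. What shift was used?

From the crib: Y(24)−W(22)=2, so the shift is 2.

2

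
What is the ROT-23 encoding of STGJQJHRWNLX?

PQDGNGEOTKIU

S(18): 18+23=41≡15 → P
T(19): 19+23=42≡16 → Q
G(6): 6+23=29≡3 → D
J(9): 9+23=32≡6 → G
Q(16): 16+23=39≡13 → N
J(9): 9+23=32≡6 → G
H(7): 7+23=30≡4 → E
R(17): 17+23=40≡14 → O
W(22): 22+23=45≡19 → T
N(13): 13+23=36≡10 → K
L(11): 11+23=34≡8 → I
X(23): 23+23=46≡20 → U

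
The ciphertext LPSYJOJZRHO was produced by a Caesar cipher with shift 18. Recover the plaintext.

TXAGRWRHZPW

L(11): 11−18=-7≡19 → T
P(15): 15−18=-3≡23 → X
S(18): 18−18=0 → A
Y(24): 24−18=6 → G
J(9): 9−18=-9≡17 → R
O(14): 14−18=-4≡22 → W
J(9): 9−18=-9≡17 → R
Z(25): 25−18=7 → H
R(17): 17−18=-1≡25 → Z
H(7): 7−18=-11≡15 → P
O(14): 14−18=-4≡22 → W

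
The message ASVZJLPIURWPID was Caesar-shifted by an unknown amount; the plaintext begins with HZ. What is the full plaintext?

HZCGQSWPBYDWPK

From the crib: A(0)−H(7)=-7≡19, so the shift is 19.
Subtract 19 from each ciphertext letter:
A(0): 0−19=-19≡7 → H
S(18): 18−19=-1≡25 → Z
V(21): 21−19=2 → C
Z(25): 25−19=6 → G
J(9): 9−19=-10≡16 → Q
L(11): 11−19=-8≡18 → S
P(15): 15−19=-4≡22 → W
I(8): 8−19=-11≡15 → P
U(20): 20−19=1 → B
R(17): 17−19=-2≡24 → Y
W(22): 22−19=3 → D
P(15): 15−19=-4≡22 → W
I(8): 8−19=-11≡15 → P
D(3): 3−19=-16≡10 → K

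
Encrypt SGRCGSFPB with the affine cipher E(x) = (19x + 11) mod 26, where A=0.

S(18): 19·18+11=353≡15 → P
G(6): 19·6+11=125≡21 → V
R(17): 19·17+11=334≡22 → W
C(2): 19·2+11=49≡23 → X
G(6): 19·6+11=125≡21 → V
S(18): 19·18+11=353≡15 → P
F(5): 19·5+11=106≡2 → C
P(15): 19·15+11=296≡10 → K
B(1): 19·1+11=30≡4 → E

PVWXVPCKE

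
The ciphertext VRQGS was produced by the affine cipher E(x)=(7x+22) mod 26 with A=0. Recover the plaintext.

LDOUS

The inverse of 7 mod 26 is 15, since 7·15=105≡1. Apply D(y)=15·(y−22) mod 26:
V(21): 15·(21−22)=-15≡11 → L
R(17): 15·(17−22)=-75≡3 → D
Q(16): 15·(16−22)=-90≡14 → O
G(6): 15·(6−22)=-240≡20 → U
S(18): 15·(18−22)=-60≡18 → S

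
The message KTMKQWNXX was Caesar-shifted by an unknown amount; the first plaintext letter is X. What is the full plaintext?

From the crib: K(10)−X(23)=-13≡13, so the shift is 13.
Subtract 13 from each ciphertext letter:
K(10): 10−13=-3≡23 → X
T(19): 19−13=6 → G
M(12): 12−13=-1≡25 → Z
K(10): 10−13=-3≡23 → X
Q(16): 16−13=3 → D
W(22): 22−13=9 → J
N(13): 13−13=0 → A
X(23): 23−13=10 → K
X(23): 23−13=10 → K

XGZXDJAKK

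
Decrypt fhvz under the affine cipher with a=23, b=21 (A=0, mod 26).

The inverse of 23 mod 26 is 17, since 23·17=391≡1. Apply D(y)=17·(y−21) mod 26:
f(5): 17·(5−21)=-272≡14 → o
h(7): 17·(7−21)=-238≡22 → w
v(21): 17·(21−21)=0 → a
z(25): 17·(25−21)=68≡16 → q

owaq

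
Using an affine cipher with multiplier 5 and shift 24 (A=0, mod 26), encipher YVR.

OZF

Y(24): 5·24+24=144≡14 → O
V(21): 5·21+24=129≡25 → Z
R(17): 5·17+24=109≡5 → F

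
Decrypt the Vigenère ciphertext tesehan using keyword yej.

vajgdrp

Repeat the key across the ciphertext: yejyejy
t(19)−y(24): -5≡21 → v
e(4)−e(4): 0 → a
s(18)−j(9): 9 → j
e(4)−y(24): -20≡6 → g
h(7)−e(4): 3 → d
a(0)−j(9): -9≡17 → r
n(13)−y(24): -11≡15 → p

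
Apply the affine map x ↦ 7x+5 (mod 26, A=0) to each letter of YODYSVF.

Y(24): 7·24+5=173≡17 → R
O(14): 7·14+5=103≡25 → Z
D(3): 7·3+5=26≡0 → A
Y(24): 7·24+5=173≡17 → R
S(18): 7·18+5=131≡1 → B
V(21): 7·21+5=152≡22 → W
F(5): 7·5+5=40≡14 → O

RZARBWO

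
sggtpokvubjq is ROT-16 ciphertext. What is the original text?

s(18): 18−16=2 → c
g(6): 6−16=-10≡16 → q
g(6): 6−16=-10≡16 → q
t(19): 19−16=3 → d
p(15): 15−16=-1≡25 → z
o(14): 14−16=-2≡24 → y
k(10): 10−16=-6≡20 → u
v(21): 21−16=5 → f
u(20): 20−16=4 → e
b(1): 1−16=-15≡11 → l
j(9): 9−16=-7≡19 → t
q(16): 16−16=0 → a

cqqdzyufelta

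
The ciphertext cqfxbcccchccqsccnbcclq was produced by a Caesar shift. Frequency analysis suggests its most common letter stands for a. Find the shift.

2

The most frequent ciphertext letter is c (appears 11 times).
c is position 2; a is position 0.
Shift = 2.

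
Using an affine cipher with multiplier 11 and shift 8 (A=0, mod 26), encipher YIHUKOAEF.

Y(24): 11·24+8=272≡12 → M
I(8): 11·8+8=96≡18 → S
H(7): 11·7+8=85≡7 → H
U(20): 11·20+8=228≡20 → U
K(10): 11·10+8=118≡14 → O
O(14): 11·14+8=162≡6 → G
A(0): 11·0+8=8 → I
E(4): 11·4+8=52≡0 → A
F(5): 11·5+8=63≡11 → L

MSHUOGIAL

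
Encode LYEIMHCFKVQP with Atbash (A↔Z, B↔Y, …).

L(11) → O(14)
Y(24) → B(1)
E(4) → V(21)
I(8) → R(17)
M(12) → N(13)
H(7) → S(18)
C(2) → X(23)
F(5) → U(20)
K(10) → P(15)
V(21) → E(4)
Q(16) → J(9)
P(15) → K(10)

OBVRNSXUPEJK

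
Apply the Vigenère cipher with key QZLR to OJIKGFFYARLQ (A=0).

Repeat the key across the message: QZLRQZLRQZLR
O(14)+Q(16): 30≡4 → E
J(9)+Z(25): 34≡8 → I
I(8)+L(11): 19 → T
K(10)+R(17): 27≡1 → B
G(6)+Q(16): 22 → W
F(5)+Z(25): 30≡4 → E
F(5)+L(11): 16 → Q
Y(24)+R(17): 41≡15 → P
A(0)+Q(16): 16 → Q
R(17)+Z(25): 42≡16 → Q
L(11)+L(11): 22 → W
Q(16)+R(17): 33≡7 → H

EITBWEQPQQWH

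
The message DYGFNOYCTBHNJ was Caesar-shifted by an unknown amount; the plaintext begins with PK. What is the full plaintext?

From the crib: D(3)−P(15)=-12≡14, so the shift is 14.
Subtract 14 from each ciphertext letter:
D(3): 3−14=-11≡15 → P
Y(24): 24−14=10 → K
G(6): 6−14=-8≡18 → S
F(5): 5−14=-9≡17 → R
N(13): 13−14=-1≡25 → Z
O(14): 14−14=0 → A
Y(24): 24−14=10 → K
C(2): 2−14=-12≡14 → O
T(19): 19−14=5 → F
B(1): 1−14=-13≡13 → N
H(7): 7−14=-7≡19 → T
N(13): 13−14=-1≡25 → Z
J(9): 9−14=-5≡21 → V

PKSRZAKOFNTZV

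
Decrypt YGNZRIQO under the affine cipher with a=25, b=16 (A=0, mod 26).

The inverse of 25 mod 26 is 25, since 25·25=625≡1. Apply D(y)=25·(y−16) mod 26:
Y(24): 25·(24−16)=200≡18 → S
G(6): 25·(6−16)=-250≡10 → K
N(13): 25·(13−16)=-75≡3 → D
Z(25): 25·(25−16)=225≡17 → R
R(17): 25·(17−16)=25 → Z
I(8): 25·(8−16)=-200≡8 → I
Q(16): 25·(16−16)=0 → A
O(14): 25·(14−16)=-50≡2 → C

SKDRZIAC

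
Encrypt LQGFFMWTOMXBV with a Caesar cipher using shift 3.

OTJIIPZWRPAEY

L(11): 11+3=14 → O
Q(16): 16+3=19 → T
G(6): 6+3=9 → J
F(5): 5+3=8 → I
F(5): 5+3=8 → I
M(12): 12+3=15 → P
W(22): 22+3=25 → Z
T(19): 19+3=22 → W
O(14): 14+3=17 → R
M(12): 12+3=15 → P
X(23): 23+3=26≡0 → A
B(1): 1+3=4 → E
V(21): 21+3=24 → Y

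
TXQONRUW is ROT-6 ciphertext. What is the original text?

NRKIHLOQ

T(19): 19−6=13 → N
X(23): 23−6=17 → R
Q(16): 16−6=10 → K
O(14): 14−6=8 → I
N(13): 13−6=7 → H
R(17): 17−6=11 → L
U(20): 20−6=14 → O
W(22): 22−6=16 → Q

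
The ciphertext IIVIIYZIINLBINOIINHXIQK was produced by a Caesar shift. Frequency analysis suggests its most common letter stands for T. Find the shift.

The most frequent ciphertext letter is I (appears 10 times).
I is position 8; T is position 19.
Shift = -11≡15.

15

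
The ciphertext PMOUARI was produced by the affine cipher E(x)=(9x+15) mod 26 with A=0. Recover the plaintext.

The inverse of 9 mod 26 is 3, since 9·3=27≡1. Apply D(y)=3·(y−15) mod 26:
P(15): 3·(15−15)=0 → A
M(12): 3·(12−15)=-9≡17 → R
O(14): 3·(14−15)=-3≡23 → X
U(20): 3·(20−15)=15 → P
A(0): 3·(0−15)=-45≡7 → H
R(17): 3·(17−15)=6 → G
I(8): 3·(8−15)=-21≡5 → F

ARXPHGF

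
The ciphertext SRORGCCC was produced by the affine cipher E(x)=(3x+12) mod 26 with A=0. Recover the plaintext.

CTSTYOOO

The inverse of 3 mod 26 is 9, since 3·9=27≡1. Apply D(y)=9·(y−12) mod 26:
S(18): 9·(18−12)=54≡2 → C
R(17): 9·(17−12)=45≡19 → T
O(14): 9·(14−12)=18 → S
R(17): 9·(17−12)=45≡19 → T
G(6): 9·(6−12)=-54≡24 → Y
C(2): 9·(2−12)=-90≡14 → O
C(2): 9·(2−12)=-90≡14 → O
C(2): 9·(2−12)=-90≡14 → O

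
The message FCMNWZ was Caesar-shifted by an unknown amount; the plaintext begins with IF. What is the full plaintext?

IFPQZC

From the crib: F(5)−I(8)=-3≡23, so the shift is 23.
Subtract 23 from each ciphertext letter:
F(5): 5−23=-18≡8 → I
C(2): 2−23=-21≡5 → F
M(12): 12−23=-11≡15 → P
N(13): 13−23=-10≡16 → Q
W(22): 22−23=-1≡25 → Z
Z(25): 25−23=2 → C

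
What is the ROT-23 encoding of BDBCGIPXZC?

B(1): 1+23=24 → Y
D(3): 3+23=26≡0 → A
B(1): 1+23=24 → Y
C(2): 2+23=25 → Z
G(6): 6+23=29≡3 → D
I(8): 8+23=31≡5 → F
P(15): 15+23=38≡12 → M
X(23): 23+23=46≡20 → U
Z(25): 25+23=48≡22 → W
C(2): 2+23=25 → Z

YAYZDFMUWZ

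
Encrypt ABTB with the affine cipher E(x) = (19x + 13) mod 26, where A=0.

A(0): 19·0+13=13 → N
B(1): 19·1+13=32≡6 → G
T(19): 19·19+13=374≡10 → K
B(1): 19·1+13=32≡6 → G

NGKG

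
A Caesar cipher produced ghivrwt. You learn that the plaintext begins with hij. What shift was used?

25

From the crib: g(6)−h(7)=-1≡25, so the shift is 25.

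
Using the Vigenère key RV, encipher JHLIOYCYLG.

Repeat the key across the message: RVRVRVRVRV
J(9)+R(17): 26≡0 → A
H(7)+V(21): 28≡2 → C
L(11)+R(17): 28≡2 → C
I(8)+V(21): 29≡3 → D
O(14)+R(17): 31≡5 → F
Y(24)+V(21): 45≡19 → T
C(2)+R(17): 19 → T
Y(24)+V(21): 45≡19 → T
L(11)+R(17): 28≡2 → C
G(6)+V(21): 27≡1 → B

ACCDFTTTCB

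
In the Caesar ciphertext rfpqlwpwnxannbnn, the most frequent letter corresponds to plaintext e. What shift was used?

9

The most frequent ciphertext letter is n (appears 5 times).
n is position 13; e is position 4.
Shift = 9.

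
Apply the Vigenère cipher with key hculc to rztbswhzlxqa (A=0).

Repeat the key across the message: hculchculchc
r(17)+h(7): 24 → y
z(25)+c(2): 27≡1 → b
t(19)+u(20): 39≡13 → n
b(1)+l(11): 12 → m
s(18)+c(2): 20 → u
w(22)+h(7): 29≡3 → d
h(7)+c(2): 9 → j
z(25)+u(20): 45≡19 → t
l(11)+l(11): 22 → w
x(23)+c(2): 25 → z
q(16)+h(7): 23 → x
a(0)+c(2): 2 → c

ybnmudjtwzxc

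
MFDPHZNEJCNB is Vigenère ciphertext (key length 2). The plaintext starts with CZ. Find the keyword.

Subtract each crib letter from the matching ciphertext letter (mod 26):
M(12)−C(2)=10 → K
F(5)−Z(25)=-20≡6 → G

KG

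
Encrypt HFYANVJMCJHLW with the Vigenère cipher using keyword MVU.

Repeat the key across the message: MVUMVUMVUMVUM
H(7)+M(12): 19 → T
F(5)+V(21): 26≡0 → A
Y(24)+U(20): 44≡18 → S
A(0)+M(12): 12 → M
N(13)+V(21): 34≡8 → I
V(21)+U(20): 41≡15 → P
J(9)+M(12): 21 → V
M(12)+V(21): 33≡7 → H
C(2)+U(20): 22 → W
J(9)+M(12): 21 → V
H(7)+V(21): 28≡2 → C
L(11)+U(20): 31≡5 → F
W(22)+M(12): 34≡8 → I

TASMIPVHWVCFI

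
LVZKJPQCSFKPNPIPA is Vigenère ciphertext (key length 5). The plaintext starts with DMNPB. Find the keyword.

Subtract each crib letter from the matching ciphertext letter (mod 26):
L(11)−D(3)=8 → I
V(21)−M(12)=9 → J
Z(25)−N(13)=12 → M
K(10)−P(15)=-5≡21 → V
J(9)−B(1)=8 → I

IJMVI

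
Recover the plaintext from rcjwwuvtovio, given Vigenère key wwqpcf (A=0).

Repeat the key across the ciphertext: wwqpcfwwqpcf
r(17)−w(22): -5≡21 → v
c(2)−w(22): -20≡6 → g
j(9)−q(16): -7≡19 → t
w(22)−p(15): 7 → h
w(22)−c(2): 20 → u
u(20)−f(5): 15 → p
v(21)−w(22): -1≡25 → z
t(19)−w(22): -3≡23 → x
o(14)−q(16): -2≡24 → y
v(21)−p(15): 6 → g
i(8)−c(2): 6 → g
o(14)−f(5): 9 → j

vgthupzxyggj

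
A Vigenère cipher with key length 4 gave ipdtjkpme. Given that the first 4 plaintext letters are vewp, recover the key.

nlhe

Subtract each crib letter from the matching ciphertext letter (mod 26):
i(8)−v(21)=-13≡13 → n
p(15)−e(4)=11 → l
d(3)−w(22)=-19≡7 → h
t(19)−p(15)=4 → e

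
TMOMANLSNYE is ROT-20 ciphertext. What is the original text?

ZSUSGTRYTEK

T(19): 19−20=-1≡25 → Z
M(12): 12−20=-8≡18 → S
O(14): 14−20=-6≡20 → U
M(12): 12−20=-8≡18 → S
A(0): 0−20=-20≡6 → G
N(13): 13−20=-7≡19 → T
L(11): 11−20=-9≡17 → R
S(18): 18−20=-2≡24 → Y
N(13): 13−20=-7≡19 → T
Y(24): 24−20=4 → E
E(4): 4−20=-16≡10 → K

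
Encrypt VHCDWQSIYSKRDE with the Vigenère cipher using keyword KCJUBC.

Repeat the key across the message: KCJUBCKCJUBCKC
V(21)+K(10): 31≡5 → F
H(7)+C(2): 9 → J
C(2)+J(9): 11 → L
D(3)+U(20): 23 → X
W(22)+B(1): 23 → X
Q(16)+C(2): 18 → S
S(18)+K(10): 28≡2 → C
I(8)+C(2): 10 → K
Y(24)+J(9): 33≡7 → H
S(18)+U(20): 38≡12 → M
K(10)+B(1): 11 → L
R(17)+C(2): 19 → T
D(3)+K(10): 13 → N
E(4)+C(2): 6 → G

FJLXXSCKHMLTNG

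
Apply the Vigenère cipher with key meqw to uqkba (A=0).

Repeat the key across the message: meqwm
u(20)+m(12): 32≡6 → g
q(16)+e(4): 20 → u
k(10)+q(16): 26≡0 → a
b(1)+w(22): 23 → x
a(0)+m(12): 12 → m

guaxm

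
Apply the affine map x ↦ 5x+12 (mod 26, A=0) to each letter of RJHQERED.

TFVOGTGB

R(17): 5·17+12=97≡19 → T
J(9): 5·9+12=57≡5 → F
H(7): 5·7+12=47≡21 → V
Q(16): 5·16+12=92≡14 → O
E(4): 5·4+12=32≡6 → G
R(17): 5·17+12=97≡19 → T
E(4): 5·4+12=32≡6 → G
D(3): 5·3+12=27≡1 → B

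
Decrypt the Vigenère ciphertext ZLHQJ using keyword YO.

Repeat the key across the ciphertext: YOYOY
Z(25)−Y(24): 1 → B
L(11)−O(14): -3≡23 → X
H(7)−Y(24): -17≡9 → J
Q(16)−O(14): 2 → C
J(9)−Y(24): -15≡11 → L

BXJCL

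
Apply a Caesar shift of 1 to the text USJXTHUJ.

U(20): 20+1=21 → V
S(18): 18+1=19 → T
J(9): 9+1=10 → K
X(23): 23+1=24 → Y
T(19): 19+1=20 → U
H(7): 7+1=8 → I
U(20): 20+1=21 → V
J(9): 9+1=10 → K

VTKYUIVK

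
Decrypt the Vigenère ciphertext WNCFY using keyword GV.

QSWKS

Repeat the key across the ciphertext: GVGVG
W(22)−G(6): 16 → Q
N(13)−V(21): -8≡18 → S
C(2)−G(6): -4≡22 → W
F(5)−V(21): -16≡10 → K
Y(24)−G(6): 18 → S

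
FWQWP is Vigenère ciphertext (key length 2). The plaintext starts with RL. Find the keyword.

OL

Subtract each crib letter from the matching ciphertext letter (mod 26):
F(5)−R(17)=-12≡14 → O
W(22)−L(11)=11 → L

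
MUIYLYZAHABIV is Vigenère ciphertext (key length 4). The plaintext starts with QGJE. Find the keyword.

WOZU

Subtract each crib letter from the matching ciphertext letter (mod 26):
M(12)−Q(16)=-4≡22 → W
U(20)−G(6)=14 → O
I(8)−J(9)=-1≡25 → Z
Y(24)−E(4)=20 → U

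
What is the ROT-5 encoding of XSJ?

CXO

X(23): 23+5=28≡2 → C
S(18): 18+5=23 → X
J(9): 9+5=14 → O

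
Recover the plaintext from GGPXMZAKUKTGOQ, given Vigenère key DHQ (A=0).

Repeat the key across the ciphertext: DHQDHQDHQDHQDH
G(6)−D(3): 3 → D
G(6)−H(7): -1≡25 → Z
P(15)−Q(16): -1≡25 → Z
X(23)−D(3): 20 → U
M(12)−H(7): 5 → F
Z(25)−Q(16): 9 → J
A(0)−D(3): -3≡23 → X
K(10)−H(7): 3 → D
U(20)−Q(16): 4 → E
K(10)−D(3): 7 → H
T(19)−H(7): 12 → M
G(6)−Q(16): -10≡16 → Q
O(14)−D(3): 11 → L
Q(16)−H(7): 9 → J

DZZUFJXDEHMQLJ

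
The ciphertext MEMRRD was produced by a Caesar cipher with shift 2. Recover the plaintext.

KCKPPB

M(12): 12−2=10 → K
E(4): 4−2=2 → C
M(12): 12−2=10 → K
R(17): 17−2=15 → P
R(17): 17−2=15 → P
D(3): 3−2=1 → B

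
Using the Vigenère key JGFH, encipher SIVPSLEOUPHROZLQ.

BOAWBRJVDVMYXFQX

Repeat the key across the message: JGFHJGFHJGFHJGFH
S(18)+J(9): 27≡1 → B
I(8)+G(6): 14 → O
V(21)+F(5): 26≡0 → A
P(15)+H(7): 22 → W
S(18)+J(9): 27≡1 → B
L(11)+G(6): 17 → R
E(4)+F(5): 9 → J
O(14)+H(7): 21 → V
U(20)+J(9): 29≡3 → D
P(15)+G(6): 21 → V
H(7)+F(5): 12 → M
R(17)+H(7): 24 → Y
O(14)+J(9): 23 → X
Z(25)+G(6): 31≡5 → F
L(11)+F(5): 16 → Q
Q(16)+H(7): 23 → X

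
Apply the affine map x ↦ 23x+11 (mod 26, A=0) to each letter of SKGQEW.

JHTPZX

S(18): 23·18+11=425≡9 → J
K(10): 23·10+11=241≡7 → H
G(6): 23·6+11=149≡19 → T
Q(16): 23·16+11=379≡15 → P
E(4): 23·4+11=103≡25 → Z
W(22): 23·22+11=517≡23 → X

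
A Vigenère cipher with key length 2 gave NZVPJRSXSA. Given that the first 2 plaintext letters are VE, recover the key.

Subtract each crib letter from the matching ciphertext letter (mod 26):
N(13)−V(21)=-8≡18 → S
Z(25)−E(4)=21 → V

SV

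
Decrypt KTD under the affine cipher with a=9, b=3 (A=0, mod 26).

The inverse of 9 mod 26 is 3, since 9·3=27≡1. Apply D(y)=3·(y−3) mod 26:
K(10): 3·(10−3)=21 → V
T(19): 3·(19−3)=48≡22 → W
D(3): 3·(3−3)=0 → A

VWA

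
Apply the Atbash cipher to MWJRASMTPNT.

NDQIZHNGKMG

M(12) → N(13)
W(22) → D(3)
J(9) → Q(16)
R(17) → I(8)
A(0) → Z(25)
S(18) → H(7)
M(12) → N(13)
T(19) → G(6)
P(15) → K(10)
N(13) → M(12)
T(19) → G(6)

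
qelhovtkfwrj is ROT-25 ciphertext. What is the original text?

q(16): 16−25=-9≡17 → r
e(4): 4−25=-21≡5 → f
l(11): 11−25=-14≡12 → m
h(7): 7−25=-18≡8 → i
o(14): 14−25=-11≡15 → p
v(21): 21−25=-4≡22 → w
t(19): 19−25=-6≡20 → u
k(10): 10−25=-15≡11 → l
f(5): 5−25=-20≡6 → g
w(22): 22−25=-3≡23 → x
r(17): 17−25=-8≡18 → s
j(9): 9−25=-16≡10 → k

rfmipwulgxsk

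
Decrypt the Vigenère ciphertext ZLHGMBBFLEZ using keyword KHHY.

Repeat the key across the ciphertext: KHHYKHHYKHH
Z(25)−K(10): 15 → P
L(11)−H(7): 4 → E
H(7)−H(7): 0 → A
G(6)−Y(24): -18≡8 → I
M(12)−K(10): 2 → C
B(1)−H(7): -6≡20 → U
B(1)−H(7): -6≡20 → U
F(5)−Y(24): -19≡7 → H
L(11)−K(10): 1 → B
E(4)−H(7): -3≡23 → X
Z(25)−H(7): 18 → S

PEAICUUHBXS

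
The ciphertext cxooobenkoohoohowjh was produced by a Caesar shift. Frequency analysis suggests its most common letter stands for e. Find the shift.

10

The most frequent ciphertext letter is o (appears 8 times).
o is position 14; e is position 4.
Shift = 10.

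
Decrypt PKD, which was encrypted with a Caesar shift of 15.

P(15): 15−15=0 → A
K(10): 10−15=-5≡21 → V
D(3): 3−15=-12≡14 → O

AVO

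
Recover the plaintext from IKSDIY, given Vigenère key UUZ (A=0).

OQTJOZ

Repeat the key across the ciphertext: UUZUUZ
I(8)−U(20): -12≡14 → O
K(10)−U(20): -10≡16 → Q
S(18)−Z(25): -7≡19 → T
D(3)−U(20): -17≡9 → J
I(8)−U(20): -12≡14 → O
Y(24)−Z(25): -1≡25 → Z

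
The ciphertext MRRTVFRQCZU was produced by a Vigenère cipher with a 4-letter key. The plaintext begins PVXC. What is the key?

Subtract each crib letter from the matching ciphertext letter (mod 26):
M(12)−P(15)=-3≡23 → X
R(17)−V(21)=-4≡22 → W
R(17)−X(23)=-6≡20 → U
T(19)−C(2)=17 → R

XWUR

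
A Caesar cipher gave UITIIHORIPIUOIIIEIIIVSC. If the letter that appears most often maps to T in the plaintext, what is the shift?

The most frequent ciphertext letter is I (appears 11 times).
I is position 8; T is position 19.
Shift = -11≡15.

15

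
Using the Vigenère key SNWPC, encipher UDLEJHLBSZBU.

Repeat the key across the message: SNWPCSNWPCSN
U(20)+S(18): 38≡12 → M
D(3)+N(13): 16 → Q
L(11)+W(22): 33≡7 → H
E(4)+P(15): 19 → T
J(9)+C(2): 11 → L
H(7)+S(18): 25 → Z
L(11)+N(13): 24 → Y
B(1)+W(22): 23 → X
S(18)+P(15): 33≡7 → H
Z(25)+C(2): 27≡1 → B
B(1)+S(18): 19 → T
U(20)+N(13): 33≡7 → H

MQHTLZYXHBTH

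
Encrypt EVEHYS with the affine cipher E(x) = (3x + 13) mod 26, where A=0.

E(4): 3·4+13=25 → Z
V(21): 3·21+13=76≡24 → Y
E(4): 3·4+13=25 → Z
H(7): 3·7+13=34≡8 → I
Y(24): 3·24+13=85≡7 → H
S(18): 3·18+13=67≡15 → P

ZYZIHP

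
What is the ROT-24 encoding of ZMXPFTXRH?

Z(25): 25+24=49≡23 → X
M(12): 12+24=36≡10 → K
X(23): 23+24=47≡21 → V
P(15): 15+24=39≡13 → N
F(5): 5+24=29≡3 → D
T(19): 19+24=43≡17 → R
X(23): 23+24=47≡21 → V
R(17): 17+24=41≡15 → P
H(7): 7+24=31≡5 → F

XKVNDRVPF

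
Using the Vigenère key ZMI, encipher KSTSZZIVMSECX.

JEBRLHHHURQKW

Repeat the key across the message: ZMIZMIZMIZMIZ
K(10)+Z(25): 35≡9 → J
S(18)+M(12): 30≡4 → E
T(19)+I(8): 27≡1 → B
S(18)+Z(25): 43≡17 → R
Z(25)+M(12): 37≡11 → L
Z(25)+I(8): 33≡7 → H
I(8)+Z(25): 33≡7 → H
V(21)+M(12): 33≡7 → H
M(12)+I(8): 20 → U
S(18)+Z(25): 43≡17 → R
E(4)+M(12): 16 → Q
C(2)+I(8): 10 → K
X(23)+Z(25): 48≡22 → W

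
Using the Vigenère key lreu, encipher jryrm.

Repeat the key across the message: lreul
j(9)+l(11): 20 → u
r(17)+r(17): 34≡8 → i
y(24)+e(4): 28≡2 → c
r(17)+u(20): 37≡11 → l
m(12)+l(11): 23 → x

uiclx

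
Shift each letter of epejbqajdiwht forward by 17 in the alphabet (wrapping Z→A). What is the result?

vgvashrauznyk

e(4): 4+17=21 → v
p(15): 15+17=32≡6 → g
e(4): 4+17=21 → v
j(9): 9+17=26≡0 → a
b(1): 1+17=18 → s
q(16): 16+17=33≡7 → h
a(0): 0+17=17 → r
j(9): 9+17=26≡0 → a
d(3): 3+17=20 → u
i(8): 8+17=25 → z
w(22): 22+17=39≡13 → n
h(7): 7+17=24 → y
t(19): 19+17=36≡10 → k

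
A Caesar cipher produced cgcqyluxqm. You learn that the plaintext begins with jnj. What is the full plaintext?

From the crib: c(2)−j(9)=-7≡19, so the shift is 19.
Subtract 19 from each ciphertext letter:
c(2): 2−19=-17≡9 → j
g(6): 6−19=-13≡13 → n
c(2): 2−19=-17≡9 → j
q(16): 16−19=-3≡23 → x
y(24): 24−19=5 → f
l(11): 11−19=-8≡18 → s
u(20): 20−19=1 → b
x(23): 23−19=4 → e
q(16): 16−19=-3≡23 → x
m(12): 12−19=-7≡19 → t

jnjxfsbext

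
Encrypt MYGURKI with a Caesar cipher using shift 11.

XJRFCVT

M(12): 12+11=23 → X
Y(24): 24+11=35≡9 → J
G(6): 6+11=17 → R
U(20): 20+11=31≡5 → F
R(17): 17+11=28≡2 → C
K(10): 10+11=21 → V
I(8): 8+11=19 → T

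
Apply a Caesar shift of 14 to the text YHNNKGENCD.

Y(24): 24+14=38≡12 → M
H(7): 7+14=21 → V
N(13): 13+14=27≡1 → B
N(13): 13+14=27≡1 → B
K(10): 10+14=24 → Y
G(6): 6+14=20 → U
E(4): 4+14=18 → S
N(13): 13+14=27≡1 → B
C(2): 2+14=16 → Q
D(3): 3+14=17 → R

MVBBYUSBQR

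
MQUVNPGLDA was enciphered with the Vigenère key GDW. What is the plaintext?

Repeat the key across the ciphertext: GDWGDWGDWG
M(12)−G(6): 6 → G
Q(16)−D(3): 13 → N
U(20)−W(22): -2≡24 → Y
V(21)−G(6): 15 → P
N(13)−D(3): 10 → K
P(15)−W(22): -7≡19 → T
G(6)−G(6): 0 → A
L(11)−D(3): 8 → I
D(3)−W(22): -19≡7 → H
A(0)−G(6): -6≡20 → U

GNYPKTAIHU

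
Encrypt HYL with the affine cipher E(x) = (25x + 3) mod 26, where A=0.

WFS

H(7): 25·7+3=178≡22 → W
Y(24): 25·24+3=603≡5 → F
L(11): 25·11+3=278≡18 → S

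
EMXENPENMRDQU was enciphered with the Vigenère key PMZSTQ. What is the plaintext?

PAYMUZPBNZKAF

Repeat the key across the ciphertext: PMZSTQPMZSTQP
E(4)−P(15): -11≡15 → P
M(12)−M(12): 0 → A
X(23)−Z(25): -2≡24 → Y
E(4)−S(18): -14≡12 → M
N(13)−T(19): -6≡20 → U
P(15)−Q(16): -1≡25 → Z
E(4)−P(15): -11≡15 → P
N(13)−M(12): 1 → B
M(12)−Z(25): -13≡13 → N
R(17)−S(18): -1≡25 → Z
D(3)−T(19): -16≡10 → K
Q(16)−Q(16): 0 → A
U(20)−P(15): 5 → F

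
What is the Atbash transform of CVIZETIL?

C(2) → X(23)
V(21) → E(4)
I(8) → R(17)
Z(25) → A(0)
E(4) → V(21)
T(19) → G(6)
I(8) → R(17)
L(11) → O(14)

XERAVGRO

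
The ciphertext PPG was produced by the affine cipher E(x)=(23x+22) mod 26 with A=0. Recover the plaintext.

The inverse of 23 mod 26 is 17, since 23·17=391≡1. Apply D(y)=17·(y−22) mod 26:
P(15): 17·(15−22)=-119≡11 → L
P(15): 17·(15−22)=-119≡11 → L
G(6): 17·(6−22)=-272≡14 → O

LLO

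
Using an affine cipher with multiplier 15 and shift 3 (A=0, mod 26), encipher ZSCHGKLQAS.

ONHEPXMJDN

Z(25): 15·25+3=378≡14 → O
S(18): 15·18+3=273≡13 → N
C(2): 15·2+3=33≡7 → H
H(7): 15·7+3=108≡4 → E
G(6): 15·6+3=93≡15 → P
K(10): 15·10+3=153≡23 → X
L(11): 15·11+3=168≡12 → M
Q(16): 15·16+3=243≡9 → J
A(0): 15·0+3=3 → D
S(18): 15·18+3=273≡13 → N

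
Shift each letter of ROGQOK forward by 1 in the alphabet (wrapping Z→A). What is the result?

SPHRPL

R(17): 17+1=18 → S
O(14): 14+1=15 → P
G(6): 6+1=7 → H
Q(16): 16+1=17 → R
O(14): 14+1=15 → P
K(10): 10+1=11 → L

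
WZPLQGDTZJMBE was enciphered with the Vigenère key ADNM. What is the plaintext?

Repeat the key across the ciphertext: ADNMADNMADNMA
W(22)−A(0): 22 → W
Z(25)−D(3): 22 → W
P(15)−N(13): 2 → C
L(11)−M(12): -1≡25 → Z
Q(16)−A(0): 16 → Q
G(6)−D(3): 3 → D
D(3)−N(13): -10≡16 → Q
T(19)−M(12): 7 → H
Z(25)−A(0): 25 → Z
J(9)−D(3): 6 → G
M(12)−N(13): -1≡25 → Z
B(1)−M(12): -11≡15 → P
E(4)−A(0): 4 → E

WWCZQDQHZGZPE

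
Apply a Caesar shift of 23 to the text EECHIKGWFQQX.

E(4): 4+23=27≡1 → B
E(4): 4+23=27≡1 → B
C(2): 2+23=25 → Z
H(7): 7+23=30≡4 → E
I(8): 8+23=31≡5 → F
K(10): 10+23=33≡7 → H
G(6): 6+23=29≡3 → D
W(22): 22+23=45≡19 → T
F(5): 5+23=28≡2 → C
Q(16): 16+23=39≡13 → N
Q(16): 16+23=39≡13 → N
X(23): 23+23=46≡20 → U

BBZEFHDTCNNU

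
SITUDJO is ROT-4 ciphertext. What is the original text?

OEPQZFK

S(18): 18−4=14 → O
I(8): 8−4=4 → E
T(19): 19−4=15 → P
U(20): 20−4=16 → Q
D(3): 3−4=-1≡25 → Z
J(9): 9−4=5 → F
O(14): 14−4=10 → K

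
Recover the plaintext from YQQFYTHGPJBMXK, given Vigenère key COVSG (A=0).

WCVNSRTLXDZYCS

Repeat the key across the ciphertext: COVSGCOVSGCOVS
Y(24)−C(2): 22 → W
Q(16)−O(14): 2 → C
Q(16)−V(21): -5≡21 → V
F(5)−S(18): -13≡13 → N
Y(24)−G(6): 18 → S
T(19)−C(2): 17 → R
H(7)−O(14): -7≡19 → T
G(6)−V(21): -15≡11 → L
P(15)−S(18): -3≡23 → X
J(9)−G(6): 3 → D
B(1)−C(2): -1≡25 → Z
M(12)−O(14): -2≡24 → Y
X(23)−V(21): 2 → C
K(10)−S(18): -8≡18 → S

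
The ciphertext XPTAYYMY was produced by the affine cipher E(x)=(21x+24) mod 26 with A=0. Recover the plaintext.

VHBKAASA

The inverse of 21 mod 26 is 5, since 21·5=105≡1. Apply D(y)=5·(y−24) mod 26:
X(23): 5·(23−24)=-5≡21 → V
P(15): 5·(15−24)=-45≡7 → H
T(19): 5·(19−24)=-25≡1 → B
A(0): 5·(0−24)=-120≡10 → K
Y(24): 5·(24−24)=0 → A
Y(24): 5·(24−24)=0 → A
M(12): 5·(12−24)=-60≡18 → S
Y(24): 5·(24−24)=0 → A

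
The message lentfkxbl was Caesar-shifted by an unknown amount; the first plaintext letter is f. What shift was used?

6

From the crib: l(11)−f(5)=6, so the shift is 6.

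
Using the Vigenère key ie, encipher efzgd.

Repeat the key across the message: ieiei
e(4)+i(8): 12 → m
f(5)+e(4): 9 → j
z(25)+i(8): 33≡7 → h
g(6)+e(4): 10 → k
d(3)+i(8): 11 → l

mjhkl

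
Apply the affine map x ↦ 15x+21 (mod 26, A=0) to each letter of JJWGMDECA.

J(9): 15·9+21=156≡0 → A
J(9): 15·9+21=156≡0 → A
W(22): 15·22+21=351≡13 → N
G(6): 15·6+21=111≡7 → H
M(12): 15·12+21=201≡19 → T
D(3): 15·3+21=66≡14 → O
E(4): 15·4+21=81≡3 → D
C(2): 15·2+21=51≡25 → Z
A(0): 15·0+21=21 → V

AANHTODZV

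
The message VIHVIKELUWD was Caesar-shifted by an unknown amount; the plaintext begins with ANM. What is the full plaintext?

ANMANPJQZBI

From the crib: V(21)−A(0)=21, so the shift is 21.
Subtract 21 from each ciphertext letter:
V(21): 21−21=0 → A
I(8): 8−21=-13≡13 → N
H(7): 7−21=-14≡12 → M
V(21): 21−21=0 → A
I(8): 8−21=-13≡13 → N
K(10): 10−21=-11≡15 → P
E(4): 4−21=-17≡9 → J
L(11): 11−21=-10≡16 → Q
U(20): 20−21=-1≡25 → Z
W(22): 22−21=1 → B
D(3): 3−21=-18≡8 → I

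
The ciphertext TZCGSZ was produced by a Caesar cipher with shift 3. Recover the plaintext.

QWZDPW

T(19): 19−3=16 → Q
Z(25): 25−3=22 → W
C(2): 2−3=-1≡25 → Z
G(6): 6−3=3 → D
S(18): 18−3=15 → P
Z(25): 25−3=22 → W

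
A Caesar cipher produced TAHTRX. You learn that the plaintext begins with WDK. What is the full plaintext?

From the crib: T(19)−W(22)=-3≡23, so the shift is 23.
Subtract 23 from each ciphertext letter:
T(19): 19−23=-4≡22 → W
A(0): 0−23=-23≡3 → D
H(7): 7−23=-16≡10 → K
T(19): 19−23=-4≡22 → W
R(17): 17−23=-6≡20 → U
X(23): 23−23=0 → A

WDKWUA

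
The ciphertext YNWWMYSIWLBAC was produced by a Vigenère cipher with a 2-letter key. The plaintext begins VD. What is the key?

Subtract each crib letter from the matching ciphertext letter (mod 26):
Y(24)−V(21)=3 → D
N(13)−D(3)=10 → K

DK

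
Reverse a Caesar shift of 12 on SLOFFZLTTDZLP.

S(18): 18−12=6 → G
L(11): 11−12=-1≡25 → Z
O(14): 14−12=2 → C
F(5): 5−12=-7≡19 → T
F(5): 5−12=-7≡19 → T
Z(25): 25−12=13 → N
L(11): 11−12=-1≡25 → Z
T(19): 19−12=7 → H
T(19): 19−12=7 → H
D(3): 3−12=-9≡17 → R
Z(25): 25−12=13 → N
L(11): 11−12=-1≡25 → Z
P(15): 15−12=3 → D

GZCTTNZHHRNZD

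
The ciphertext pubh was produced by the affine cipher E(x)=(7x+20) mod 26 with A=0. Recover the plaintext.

dabn

The inverse of 7 mod 26 is 15, since 7·15=105≡1. Apply D(y)=15·(y−20) mod 26:
p(15): 15·(15−20)=-75≡3 → d
u(20): 15·(20−20)=0 → a
b(1): 15·(1−20)=-285≡1 → b
h(7): 15·(7−20)=-195≡13 → n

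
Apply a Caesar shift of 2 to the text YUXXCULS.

AWZZEWNU

Y(24): 24+2=26≡0 → A
U(20): 20+2=22 → W
X(23): 23+2=25 → Z
X(23): 23+2=25 → Z
C(2): 2+2=4 → E
U(20): 20+2=22 → W
L(11): 11+2=13 → N
S(18): 18+2=20 → U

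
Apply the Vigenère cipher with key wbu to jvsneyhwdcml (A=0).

Repeat the key across the message: wbuwbuwbuwbu
j(9)+w(22): 31≡5 → f
v(21)+b(1): 22 → w
s(18)+u(20): 38≡12 → m
n(13)+w(22): 35≡9 → j
e(4)+b(1): 5 → f
y(24)+u(20): 44≡18 → s
h(7)+w(22): 29≡3 → d
w(22)+b(1): 23 → x
d(3)+u(20): 23 → x
c(2)+w(22): 24 → y
m(12)+b(1): 13 → n
l(11)+u(20): 31≡5 → f

fwmjfsdxxynf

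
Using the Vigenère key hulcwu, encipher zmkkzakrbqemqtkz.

ggvmvurlmsagxnvb

Repeat the key across the message: hulcwuhulcwuhulc
z(25)+h(7): 32≡6 → g
m(12)+u(20): 32≡6 → g
k(10)+l(11): 21 → v
k(10)+c(2): 12 → m
z(25)+w(22): 47≡21 → v
a(0)+u(20): 20 → u
k(10)+h(7): 17 → r
r(17)+u(20): 37≡11 → l
b(1)+l(11): 12 → m
q(16)+c(2): 18 → s
e(4)+w(22): 26≡0 → a
m(12)+u(20): 32≡6 → g
q(16)+h(7): 23 → x
t(19)+u(20): 39≡13 → n
k(10)+l(11): 21 → v
z(25)+c(2): 27≡1 → b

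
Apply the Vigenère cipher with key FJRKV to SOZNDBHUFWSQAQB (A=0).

Repeat the key across the message: FJRKVFJRKVFJRKV
S(18)+F(5): 23 → X
O(14)+J(9): 23 → X
Z(25)+R(17): 42≡16 → Q
N(13)+K(10): 23 → X
D(3)+V(21): 24 → Y
B(1)+F(5): 6 → G
H(7)+J(9): 16 → Q
U(20)+R(17): 37≡11 → L
F(5)+K(10): 15 → P
W(22)+V(21): 43≡17 → R
S(18)+F(5): 23 → X
Q(16)+J(9): 25 → Z
A(0)+R(17): 17 → R
Q(16)+K(10): 26≡0 → A
B(1)+V(21): 22 → W

XXQXYGQLPRXZRAW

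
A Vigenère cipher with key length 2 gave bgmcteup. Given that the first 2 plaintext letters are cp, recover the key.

Subtract each crib letter from the matching ciphertext letter (mod 26):
b(1)−c(2)=-1≡25 → z
g(6)−p(15)=-9≡17 → r

zr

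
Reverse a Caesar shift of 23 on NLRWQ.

QOUZT

N(13): 13−23=-10≡16 → Q
L(11): 11−23=-12≡14 → O
R(17): 17−23=-6≡20 → U
W(22): 22−23=-1≡25 → Z
Q(16): 16−23=-7≡19 → T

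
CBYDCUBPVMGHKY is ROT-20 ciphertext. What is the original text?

C(2): 2−20=-18≡8 → I
B(1): 1−20=-19≡7 → H
Y(24): 24−20=4 → E
D(3): 3−20=-17≡9 → J
C(2): 2−20=-18≡8 → I
U(20): 20−20=0 → A
B(1): 1−20=-19≡7 → H
P(15): 15−20=-5≡21 → V
V(21): 21−20=1 → B
M(12): 12−20=-8≡18 → S
G(6): 6−20=-14≡12 → M
H(7): 7−20=-13≡13 → N
K(10): 10−20=-10≡16 → Q
Y(24): 24−20=4 → E

IHEJIAHVBSMNQE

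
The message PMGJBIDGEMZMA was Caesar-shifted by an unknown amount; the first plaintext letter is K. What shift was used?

5

From the crib: P(15)−K(10)=5, so the shift is 5.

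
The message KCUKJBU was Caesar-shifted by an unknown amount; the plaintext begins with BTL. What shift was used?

From the crib: K(10)−B(1)=9, so the shift is 9.

9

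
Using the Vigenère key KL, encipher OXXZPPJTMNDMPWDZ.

Repeat the key across the message: KLKLKLKLKLKLKLKL
O(14)+K(10): 24 → Y
X(23)+L(11): 34≡8 → I
X(23)+K(10): 33≡7 → H
Z(25)+L(11): 36≡10 → K
P(15)+K(10): 25 → Z
P(15)+L(11): 26≡0 → A
J(9)+K(10): 19 → T
T(19)+L(11): 30≡4 → E
M(12)+K(10): 22 → W
N(13)+L(11): 24 → Y
D(3)+K(10): 13 → N
M(12)+L(11): 23 → X
P(15)+K(10): 25 → Z
W(22)+L(11): 33≡7 → H
D(3)+K(10): 13 → N
Z(25)+L(11): 36≡10 → K

YIHKZATEWYNXZHNK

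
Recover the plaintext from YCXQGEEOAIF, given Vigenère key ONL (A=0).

Repeat the key across the ciphertext: ONLONLONLON
Y(24)−O(14): 10 → K
C(2)−N(13): -11≡15 → P
X(23)−L(11): 12 → M
Q(16)−O(14): 2 → C
G(6)−N(13): -7≡19 → T
E(4)−L(11): -7≡19 → T
E(4)−O(14): -10≡16 → Q
O(14)−N(13): 1 → B
A(0)−L(11): -11≡15 → P
I(8)−O(14): -6≡20 → U
F(5)−N(13): -8≡18 → S

KPMCTTQBPUS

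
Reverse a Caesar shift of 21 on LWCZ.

QBHE

L(11): 11−21=-10≡16 → Q
W(22): 22−21=1 → B
C(2): 2−21=-19≡7 → H
Z(25): 25−21=4 → E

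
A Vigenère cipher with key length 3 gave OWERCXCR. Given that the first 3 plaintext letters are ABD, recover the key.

OVB

Subtract each crib letter from the matching ciphertext letter (mod 26):
O(14)−A(0)=14 → O
W(22)−B(1)=21 → V
E(4)−D(3)=1 → B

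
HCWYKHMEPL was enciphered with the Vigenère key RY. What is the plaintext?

QEFATJVGYN

Repeat the key across the ciphertext: RYRYRYRYRY
H(7)−R(17): -10≡16 → Q
C(2)−Y(24): -22≡4 → E
W(22)−R(17): 5 → F
Y(24)−Y(24): 0 → A
K(10)−R(17): -7≡19 → T
H(7)−Y(24): -17≡9 → J
M(12)−R(17): -5≡21 → V
E(4)−Y(24): -20≡6 → G
P(15)−R(17): -2≡24 → Y
L(11)−Y(24): -13≡13 → N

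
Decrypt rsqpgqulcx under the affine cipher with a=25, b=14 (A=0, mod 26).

xwyziyudmr

The inverse of 25 mod 26 is 25, since 25·25=625≡1. Apply D(y)=25·(y−14) mod 26:
r(17): 25·(17−14)=75≡23 → x
s(18): 25·(18−14)=100≡22 → w
q(16): 25·(16−14)=50≡24 → y
p(15): 25·(15−14)=25 → z
g(6): 25·(6−14)=-200≡8 → i
q(16): 25·(16−14)=50≡24 → y
u(20): 25·(20−14)=150≡20 → u
l(11): 25·(11−14)=-75≡3 → d
c(2): 25·(2−14)=-300≡12 → m
x(23): 25·(23−14)=225≡17 → r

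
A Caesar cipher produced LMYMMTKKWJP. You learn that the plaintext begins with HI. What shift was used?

4

From the crib: L(11)−H(7)=4, so the shift is 4.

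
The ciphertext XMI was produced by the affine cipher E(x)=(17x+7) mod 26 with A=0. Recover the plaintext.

ELX

The inverse of 17 mod 26 is 23, since 17·23=391≡1. Apply D(y)=23·(y−7) mod 26:
X(23): 23·(23−7)=368≡4 → E
M(12): 23·(12−7)=115≡11 → L
I(8): 23·(8−7)=23 → X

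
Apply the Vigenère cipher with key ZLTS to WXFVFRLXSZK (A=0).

Repeat the key across the message: ZLTSZLTSZLT
W(22)+Z(25): 47≡21 → V
X(23)+L(11): 34≡8 → I
F(5)+T(19): 24 → Y
V(21)+S(18): 39≡13 → N
F(5)+Z(25): 30≡4 → E
R(17)+L(11): 28≡2 → C
L(11)+T(19): 30≡4 → E
X(23)+S(18): 41≡15 → P
S(18)+Z(25): 43≡17 → R
Z(25)+L(11): 36≡10 → K
K(10)+T(19): 29≡3 → D

VIYNECEPRKD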